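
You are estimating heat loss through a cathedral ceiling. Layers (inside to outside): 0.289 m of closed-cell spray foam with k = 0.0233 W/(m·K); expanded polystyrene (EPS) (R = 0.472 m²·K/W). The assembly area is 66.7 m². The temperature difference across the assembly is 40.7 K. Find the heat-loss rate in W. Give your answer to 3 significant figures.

0.289/0.0233 = 12.4
R_total = 12.4 + 0.472 = 12.88 m²·K/W
Q = A·ΔT/R = 66.7 × 40.7 / 12.88 = 210.8 W

211 W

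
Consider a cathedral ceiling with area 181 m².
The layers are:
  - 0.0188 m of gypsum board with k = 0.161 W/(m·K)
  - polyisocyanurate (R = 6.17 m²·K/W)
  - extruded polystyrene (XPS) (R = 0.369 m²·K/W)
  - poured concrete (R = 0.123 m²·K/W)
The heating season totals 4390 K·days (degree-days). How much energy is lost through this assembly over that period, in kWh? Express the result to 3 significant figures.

2810 kWh

0.0188/0.161 = 0.1168
R_total = 0.1168 + 6.17 + 0.369 + 0.123 = 6.779 m²·K/W
E = A × HDD × 24 / R / 1000 = 181 × 4390 × 24 / 6.779 / 1000 = 2813 kWh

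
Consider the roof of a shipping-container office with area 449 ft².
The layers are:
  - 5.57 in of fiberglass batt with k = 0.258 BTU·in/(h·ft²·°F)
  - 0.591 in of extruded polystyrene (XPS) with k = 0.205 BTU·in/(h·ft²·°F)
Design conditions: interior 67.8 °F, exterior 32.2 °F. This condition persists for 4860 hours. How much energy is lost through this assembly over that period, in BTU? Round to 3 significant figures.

3170000 BTU

5.57/0.258 = 21.59
0.591/0.205 = 2.883
R_total = 21.59 + 2.883 = 24.47 ft²·°F·h/BTU
Q = 449 × (67.8 − 32.2) / 24.47 = 653.2 BTU/h
E = 653.2 × 4860 = 3174000 BTU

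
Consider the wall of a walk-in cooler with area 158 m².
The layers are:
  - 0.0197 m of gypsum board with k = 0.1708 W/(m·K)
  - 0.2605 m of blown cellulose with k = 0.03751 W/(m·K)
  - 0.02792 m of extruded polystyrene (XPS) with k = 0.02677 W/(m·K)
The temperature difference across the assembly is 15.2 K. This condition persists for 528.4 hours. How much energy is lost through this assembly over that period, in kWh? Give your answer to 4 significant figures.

156.6 kWh

0.0197/0.1708 = 0.11534
0.2605/0.03751 = 6.9448
0.02792/0.02677 = 1.043
R_total = 0.11534 + 6.9448 + 1.043 = 8.1031 m²·K/W
Q = 158 × 15.2 / 8.1031 = 296.38 W
E = 296.38 W × 528.4 h / 1000 = 156.61 kWh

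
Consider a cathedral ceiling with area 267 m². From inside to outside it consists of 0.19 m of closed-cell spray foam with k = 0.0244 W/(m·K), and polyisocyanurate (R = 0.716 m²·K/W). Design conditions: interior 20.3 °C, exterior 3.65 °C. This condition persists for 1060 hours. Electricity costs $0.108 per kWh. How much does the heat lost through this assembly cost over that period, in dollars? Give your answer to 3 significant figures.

59.9 dollars

0.19/0.0244 = 7.787
R_total = 7.787 + 0.716 = 8.503 m²·K/W
Q = 267 × (20.3 − 3.65) / 8.503 = 522.8 W
E = 522.8 W × 1060 h / 1000 = 554.2 kWh
Cost = 554.2 × 0.108 = $59.85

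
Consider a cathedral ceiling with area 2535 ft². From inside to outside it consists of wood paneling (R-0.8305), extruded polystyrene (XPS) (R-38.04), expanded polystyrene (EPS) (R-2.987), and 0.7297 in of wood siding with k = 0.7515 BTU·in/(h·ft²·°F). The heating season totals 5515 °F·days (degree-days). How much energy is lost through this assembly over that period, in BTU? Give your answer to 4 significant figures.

0.7297/0.7515 = 0.97099
R_total = 0.8305 + 38.04 + 2.987 + 0.97099 = 42.828 ft²·°F·h/BTU
E = A × HDD × 24 / R = 2535 × 5515 × 24 / 42.828 = 7834300 BTU

7834000 BTU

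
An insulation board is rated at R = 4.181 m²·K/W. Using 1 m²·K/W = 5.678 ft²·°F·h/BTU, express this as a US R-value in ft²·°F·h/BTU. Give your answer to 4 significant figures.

R_US = 4.181 × 5.678 = 23.74

23.74 ft²·°F·h/BTU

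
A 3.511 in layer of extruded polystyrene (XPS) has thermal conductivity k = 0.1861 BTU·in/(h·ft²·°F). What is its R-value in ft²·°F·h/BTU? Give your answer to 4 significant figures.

R = L/k = 3.511/0.1861 = 18.866 ft²·°F·h/BTU

18.87 ft²·°F·h/BTU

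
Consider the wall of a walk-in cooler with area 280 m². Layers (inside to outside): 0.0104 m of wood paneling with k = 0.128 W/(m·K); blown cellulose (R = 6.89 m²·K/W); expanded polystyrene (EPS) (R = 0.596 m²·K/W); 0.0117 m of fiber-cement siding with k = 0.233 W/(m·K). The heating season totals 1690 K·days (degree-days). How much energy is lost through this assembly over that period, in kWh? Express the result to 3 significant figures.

0.0104/0.128 = 0.08125
0.0117/0.233 = 0.05021
R_total = 0.08125 + 6.89 + 0.596 + 0.05021 = 7.617 m²·K/W
E = A × HDD × 24 / R / 1000 = 280 × 1690 × 24 / 7.617 / 1000 = 1491 kWh

1490 kWh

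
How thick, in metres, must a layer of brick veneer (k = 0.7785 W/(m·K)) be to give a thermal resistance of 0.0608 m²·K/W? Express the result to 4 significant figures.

0.04733 m

L = R·k = 0.0608 × 0.7785 = 0.047333 m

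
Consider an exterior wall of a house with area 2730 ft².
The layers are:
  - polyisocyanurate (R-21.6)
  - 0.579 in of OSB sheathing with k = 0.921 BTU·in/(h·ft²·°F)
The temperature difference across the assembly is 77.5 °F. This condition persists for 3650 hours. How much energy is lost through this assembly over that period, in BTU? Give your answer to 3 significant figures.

34700000 BTU

0.579/0.921 = 0.6287
R_total = 21.6 + 0.6287 = 22.23 ft²·°F·h/BTU
Q = 2730 × 77.5 / 22.23 = 9518 BTU/h
E = 9518 × 3650 = 34740000 BTU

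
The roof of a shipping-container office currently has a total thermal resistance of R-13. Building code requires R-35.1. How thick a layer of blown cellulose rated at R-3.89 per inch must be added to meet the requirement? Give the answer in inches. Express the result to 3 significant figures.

5.68 in

ΔR = 35.1 − 13 = 22.1 ft²·°F·h/BTU
L = ΔR / (R/in) = 22.1/3.89 = 5.681 in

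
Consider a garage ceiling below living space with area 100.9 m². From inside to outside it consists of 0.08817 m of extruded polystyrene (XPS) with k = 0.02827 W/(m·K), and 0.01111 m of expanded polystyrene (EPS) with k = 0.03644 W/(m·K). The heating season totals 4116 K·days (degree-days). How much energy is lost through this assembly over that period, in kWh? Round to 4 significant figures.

0.08817/0.02827 = 3.1189
0.01111/0.03644 = 0.30488
R_total = 3.1189 + 0.30488 = 3.4237 m²·K/W
E = A × HDD × 24 / R / 1000 = 100.9 × 4116 × 24 / 3.4237 / 1000 = 2911.2 kWh

2911 kWh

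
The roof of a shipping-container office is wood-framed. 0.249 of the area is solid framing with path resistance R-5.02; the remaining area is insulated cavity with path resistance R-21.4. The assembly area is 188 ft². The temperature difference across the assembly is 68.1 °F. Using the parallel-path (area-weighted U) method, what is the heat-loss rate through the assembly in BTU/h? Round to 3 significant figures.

1080 BTU/h

U_eff = 0.751/21.4 + 0.249/5.02 = 0.03509 + 0.0496 = 0.0847
R_eff = 1/U_eff = 11.81 ft²·°F·h/BTU
Q = 188 × 68.1 / 11.81 = 1084 BTU/h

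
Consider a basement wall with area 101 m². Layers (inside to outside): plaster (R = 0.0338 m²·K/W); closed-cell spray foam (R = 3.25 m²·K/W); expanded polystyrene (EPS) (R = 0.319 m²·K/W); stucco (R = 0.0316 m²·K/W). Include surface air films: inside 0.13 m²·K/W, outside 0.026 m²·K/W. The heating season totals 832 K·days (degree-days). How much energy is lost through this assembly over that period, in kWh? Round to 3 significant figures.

532 kWh

R_total = 0.13 + 0.0338 + 3.25 + 0.319 + 0.0316 + 0.026 = 3.79 m²·K/W
E = A × HDD × 24 / R / 1000 = 101 × 832 × 24 / 3.79 / 1000 = 532.1 kWh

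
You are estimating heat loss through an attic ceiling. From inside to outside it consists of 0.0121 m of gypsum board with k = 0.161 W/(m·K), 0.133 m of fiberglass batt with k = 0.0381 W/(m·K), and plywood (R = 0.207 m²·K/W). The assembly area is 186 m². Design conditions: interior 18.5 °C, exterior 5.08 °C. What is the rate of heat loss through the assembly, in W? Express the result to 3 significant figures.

0.0121/0.161 = 0.07516
0.133/0.0381 = 3.491
R_total = 0.07516 + 3.491 + 0.207 = 3.773 m²·K/W
Q = A·ΔT/R = 186 × (18.5 − 5.08) / 3.773 = 661.6 W

662 W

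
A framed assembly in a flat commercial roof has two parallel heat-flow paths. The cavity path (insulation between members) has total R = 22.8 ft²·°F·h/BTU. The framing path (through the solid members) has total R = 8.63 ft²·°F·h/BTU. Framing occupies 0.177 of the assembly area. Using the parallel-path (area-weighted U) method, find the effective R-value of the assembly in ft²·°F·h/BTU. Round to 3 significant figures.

U_eff = 0.823/22.8 + 0.177/8.63 = 0.0361 + 0.02051 = 0.05661
R_eff = 1/U_eff = 17.67 ft²·°F·h/BTU

17.7 ft²·°F·h/BTU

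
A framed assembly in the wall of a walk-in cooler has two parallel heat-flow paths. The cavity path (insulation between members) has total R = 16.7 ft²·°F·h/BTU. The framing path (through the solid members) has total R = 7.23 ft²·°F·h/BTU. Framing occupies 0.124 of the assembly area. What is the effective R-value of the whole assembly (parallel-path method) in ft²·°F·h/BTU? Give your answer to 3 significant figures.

U_eff = 0.876/16.7 + 0.124/7.23 = 0.05246 + 0.01715 = 0.06961
R_eff = 1/U_eff = 14.37 ft²·°F·h/BTU

14.4 ft²·°F·h/BTU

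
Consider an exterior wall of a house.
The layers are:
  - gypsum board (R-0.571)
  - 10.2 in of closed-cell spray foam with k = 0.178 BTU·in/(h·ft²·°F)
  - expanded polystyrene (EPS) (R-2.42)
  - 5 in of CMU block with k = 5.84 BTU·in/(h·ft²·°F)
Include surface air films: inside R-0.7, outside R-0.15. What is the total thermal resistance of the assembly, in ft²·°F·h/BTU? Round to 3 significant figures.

10.2/0.178 = 57.3
5/5.84 = 0.8562
R_total = 0.7 + 0.571 + 57.3 + 2.42 + 0.8562 + 0.15 = 62 ft²·°F·h/BTU

62.0 ft²·°F·h/BTU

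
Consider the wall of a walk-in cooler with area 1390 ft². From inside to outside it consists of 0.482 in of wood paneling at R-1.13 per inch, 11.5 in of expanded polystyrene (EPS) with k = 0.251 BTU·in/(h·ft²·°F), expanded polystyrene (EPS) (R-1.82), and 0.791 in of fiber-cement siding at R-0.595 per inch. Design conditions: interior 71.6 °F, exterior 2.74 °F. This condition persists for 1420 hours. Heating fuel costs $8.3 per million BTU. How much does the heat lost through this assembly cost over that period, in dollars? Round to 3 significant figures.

23.2 dollars

0.482 × 1.13 = 0.5447
11.5/0.251 = 45.82
0.791 × 0.595 = 0.4706
R_total = 0.5447 + 45.82 + 1.82 + 0.4706 = 48.65 ft²·°F·h/BTU
Q = 1390 × (71.6 − 2.74) / 48.65 = 1967 BTU/h
E = 1967 × 1420 = 2794000 BTU
Cost = 2794000/10⁶ × 8.3 = $23.19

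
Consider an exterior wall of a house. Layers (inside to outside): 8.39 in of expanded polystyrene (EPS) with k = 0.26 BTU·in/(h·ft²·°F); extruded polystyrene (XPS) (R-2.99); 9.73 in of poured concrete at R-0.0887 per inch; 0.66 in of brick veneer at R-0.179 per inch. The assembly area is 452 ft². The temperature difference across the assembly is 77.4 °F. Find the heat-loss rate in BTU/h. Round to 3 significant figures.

8.39/0.26 = 32.27
9.73 × 0.0887 = 0.8631
0.66 × 0.179 = 0.1181
R_total = 32.27 + 2.99 + 0.8631 + 0.1181 = 36.24 ft²·°F·h/BTU
Q = A·ΔT/R = 452 × 77.4 / 36.24 = 965.4 BTU/h

965 BTU/h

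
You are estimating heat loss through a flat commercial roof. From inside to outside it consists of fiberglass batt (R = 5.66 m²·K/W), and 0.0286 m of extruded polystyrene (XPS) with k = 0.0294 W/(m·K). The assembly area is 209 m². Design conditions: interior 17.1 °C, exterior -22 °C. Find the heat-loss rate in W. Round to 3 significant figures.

1230 W

0.0286/0.0294 = 0.9728
R_total = 5.66 + 0.9728 = 6.633 m²·K/W
Q = A·ΔT/R = 209 × (17.1 − (-22)) / 6.633 = 1232 W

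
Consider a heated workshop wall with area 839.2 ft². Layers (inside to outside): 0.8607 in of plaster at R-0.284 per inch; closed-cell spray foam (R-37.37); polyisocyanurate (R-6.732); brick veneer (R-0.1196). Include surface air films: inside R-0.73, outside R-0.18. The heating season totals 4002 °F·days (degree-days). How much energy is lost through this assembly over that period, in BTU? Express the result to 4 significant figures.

0.8607 × 0.284 = 0.24444
R_total = 0.73 + 0.24444 + 37.37 + 6.732 + 0.1196 + 0.18 = 45.376 ft²·°F·h/BTU
E = A × HDD × 24 / R = 839.2 × 4002 × 24 / 45.376 = 1776300 BTU

1776000 BTU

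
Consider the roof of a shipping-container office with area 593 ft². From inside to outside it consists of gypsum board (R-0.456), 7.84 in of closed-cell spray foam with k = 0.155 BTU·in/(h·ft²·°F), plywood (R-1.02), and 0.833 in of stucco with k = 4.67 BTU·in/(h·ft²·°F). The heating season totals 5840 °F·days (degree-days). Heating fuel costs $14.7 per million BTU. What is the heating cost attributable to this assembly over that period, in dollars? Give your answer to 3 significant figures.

23.4 dollars

7.84/0.155 = 50.58
0.833/4.67 = 0.1784
R_total = 0.456 + 50.58 + 1.02 + 0.1784 = 52.24 ft²·°F·h/BTU
E = A × HDD × 24 / R = 593 × 5840 × 24 / 52.24 = 1591000 BTU
Cost = 1591000/10⁶ × 14.7 = $23.39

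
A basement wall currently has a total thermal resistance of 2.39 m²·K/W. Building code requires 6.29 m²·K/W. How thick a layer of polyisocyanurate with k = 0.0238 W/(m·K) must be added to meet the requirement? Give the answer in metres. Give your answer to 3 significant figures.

ΔR = 6.29 − 2.39 = 3.9 m²·K/W
L = ΔR × k = 3.9 × 0.0238 = 0.09282 m

0.0928 m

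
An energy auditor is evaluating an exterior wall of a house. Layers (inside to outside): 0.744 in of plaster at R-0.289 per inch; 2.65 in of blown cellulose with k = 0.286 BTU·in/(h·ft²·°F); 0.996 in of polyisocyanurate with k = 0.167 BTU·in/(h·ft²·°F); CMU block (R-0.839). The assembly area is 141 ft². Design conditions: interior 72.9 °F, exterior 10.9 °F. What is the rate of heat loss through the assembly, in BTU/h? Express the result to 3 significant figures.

537 BTU/h

0.744 × 0.289 = 0.215
2.65/0.286 = 9.266
0.996/0.167 = 5.964
R_total = 0.215 + 9.266 + 5.964 + 0.839 = 16.28 ft²·°F·h/BTU
Q = A·ΔT/R = 141 × (72.9 − 10.9) / 16.28 = 536.9 BTU/h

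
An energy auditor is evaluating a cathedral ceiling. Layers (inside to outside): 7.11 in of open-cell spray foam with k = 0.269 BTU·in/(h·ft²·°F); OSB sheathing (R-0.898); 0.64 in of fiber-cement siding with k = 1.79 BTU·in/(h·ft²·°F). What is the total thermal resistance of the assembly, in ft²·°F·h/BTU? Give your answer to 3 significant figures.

7.11/0.269 = 26.43
0.64/1.79 = 0.3575
R_total = 26.43 + 0.898 + 0.3575 = 27.69 ft²·°F·h/BTU

27.7 ft²·°F·h/BTU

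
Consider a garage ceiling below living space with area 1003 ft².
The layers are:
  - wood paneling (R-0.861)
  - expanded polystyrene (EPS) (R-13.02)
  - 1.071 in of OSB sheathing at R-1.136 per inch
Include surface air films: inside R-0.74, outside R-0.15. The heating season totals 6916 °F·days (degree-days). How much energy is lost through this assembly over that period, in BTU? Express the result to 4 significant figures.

1.071 × 1.136 = 1.2167
R_total = 0.74 + 0.861 + 13.02 + 1.2167 + 0.15 = 15.988 ft²·°F·h/BTU
E = A × HDD × 24 / R = 1003 × 6916 × 24 / 15.988 = 10413000 BTU

10410000 BTU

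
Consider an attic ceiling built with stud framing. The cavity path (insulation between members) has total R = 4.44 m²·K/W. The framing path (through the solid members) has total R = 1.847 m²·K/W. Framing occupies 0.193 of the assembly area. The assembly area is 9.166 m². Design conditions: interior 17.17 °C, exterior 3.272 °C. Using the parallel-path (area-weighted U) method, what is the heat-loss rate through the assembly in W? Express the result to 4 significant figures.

36.47 W

U_eff = 0.807/4.44 + 0.193/1.847 = 0.18176 + 0.10449 = 0.28625
R_eff = 1/U_eff = 3.4934 m²·K/W
Q = 9.166 × (17.17 − 3.272) / 3.4934 = 36.465 W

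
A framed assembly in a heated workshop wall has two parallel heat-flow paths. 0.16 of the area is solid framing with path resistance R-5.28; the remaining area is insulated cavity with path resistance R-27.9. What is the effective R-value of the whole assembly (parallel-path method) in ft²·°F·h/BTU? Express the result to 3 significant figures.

16.6 ft²·°F·h/BTU

U_eff = 0.84/27.9 + 0.16/5.28 = 0.03011 + 0.0303 = 0.06041
R_eff = 1/U_eff = 16.55 ft²·°F·h/BTU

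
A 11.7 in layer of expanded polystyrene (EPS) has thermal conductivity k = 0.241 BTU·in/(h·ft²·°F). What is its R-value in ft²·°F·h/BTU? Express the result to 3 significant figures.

48.5 ft²·°F·h/BTU

R = L/k = 11.7/0.241 = 48.55 ft²·°F·h/BTU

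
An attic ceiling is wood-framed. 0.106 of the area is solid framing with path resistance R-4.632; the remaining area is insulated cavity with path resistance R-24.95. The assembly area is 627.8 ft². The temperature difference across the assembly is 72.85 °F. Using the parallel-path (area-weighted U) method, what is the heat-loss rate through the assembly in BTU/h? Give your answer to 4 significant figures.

2685 BTU/h

U_eff = 0.894/24.95 + 0.106/4.632 = 0.035832 + 0.022884 = 0.058716
R_eff = 1/U_eff = 17.031 ft²·°F·h/BTU
Q = 627.8 × 72.85 / 17.031 = 2685.4 BTU/h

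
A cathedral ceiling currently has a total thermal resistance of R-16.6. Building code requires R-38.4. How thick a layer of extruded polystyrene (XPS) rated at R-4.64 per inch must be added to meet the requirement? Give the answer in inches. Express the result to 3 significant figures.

ΔR = 38.4 − 16.6 = 21.8 ft²·°F·h/BTU
L = ΔR / (R/in) = 21.8/4.64 = 4.698 in

4.70 in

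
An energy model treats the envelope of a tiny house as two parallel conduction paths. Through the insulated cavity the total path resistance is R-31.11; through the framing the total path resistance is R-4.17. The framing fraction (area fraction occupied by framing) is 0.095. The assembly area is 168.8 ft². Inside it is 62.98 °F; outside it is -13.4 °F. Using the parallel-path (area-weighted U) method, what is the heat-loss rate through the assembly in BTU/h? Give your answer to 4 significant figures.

668.8 BTU/h

U_eff = 0.905/31.11 + 0.095/4.17 = 0.02909 + 0.022782 = 0.051872
R_eff = 1/U_eff = 19.278 ft²·°F·h/BTU
Q = 168.8 × (62.98 − (-13.4)) / 19.278 = 668.78 BTU/h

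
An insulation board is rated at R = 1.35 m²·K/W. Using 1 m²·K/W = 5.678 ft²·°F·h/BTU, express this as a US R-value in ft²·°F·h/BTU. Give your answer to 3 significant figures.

R_US = 1.35 × 5.678 = 7.665

7.67 ft²·°F·h/BTU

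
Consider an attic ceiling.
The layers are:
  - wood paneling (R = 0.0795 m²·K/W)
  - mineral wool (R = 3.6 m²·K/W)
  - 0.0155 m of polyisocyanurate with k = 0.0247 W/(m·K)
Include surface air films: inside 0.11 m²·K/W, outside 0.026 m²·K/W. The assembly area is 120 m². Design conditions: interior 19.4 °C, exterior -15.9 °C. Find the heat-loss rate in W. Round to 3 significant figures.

0.0155/0.0247 = 0.6275
R_total = 0.11 + 0.0795 + 3.6 + 0.6275 + 0.026 = 4.443 m²·K/W
Q = A·ΔT/R = 120 × (19.4 − (-15.9)) / 4.443 = 953.4 W

953 W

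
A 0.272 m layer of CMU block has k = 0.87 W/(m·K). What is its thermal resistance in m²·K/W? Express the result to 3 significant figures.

0.313 m²·K/W

R = L/k = 0.272/0.87 = 0.3126 m²·K/W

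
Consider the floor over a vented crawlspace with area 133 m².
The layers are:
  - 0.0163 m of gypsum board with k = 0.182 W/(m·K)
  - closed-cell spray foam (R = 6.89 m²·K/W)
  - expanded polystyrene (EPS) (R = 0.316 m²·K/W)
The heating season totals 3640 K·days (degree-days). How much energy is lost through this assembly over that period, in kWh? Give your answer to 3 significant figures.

1590 kWh

0.0163/0.182 = 0.08956
R_total = 0.08956 + 6.89 + 0.316 = 7.296 m²·K/W
E = A × HDD × 24 / R / 1000 = 133 × 3640 × 24 / 7.296 / 1000 = 1593 kWh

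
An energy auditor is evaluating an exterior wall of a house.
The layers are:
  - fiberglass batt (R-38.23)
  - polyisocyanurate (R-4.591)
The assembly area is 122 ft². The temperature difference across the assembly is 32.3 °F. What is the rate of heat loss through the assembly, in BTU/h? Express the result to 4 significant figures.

R_total = 38.23 + 4.591 = 42.821 ft²·°F·h/BTU
Q = A·ΔT/R = 122 × 32.3 / 42.821 = 92.025 BTU/h

92.02 BTU/h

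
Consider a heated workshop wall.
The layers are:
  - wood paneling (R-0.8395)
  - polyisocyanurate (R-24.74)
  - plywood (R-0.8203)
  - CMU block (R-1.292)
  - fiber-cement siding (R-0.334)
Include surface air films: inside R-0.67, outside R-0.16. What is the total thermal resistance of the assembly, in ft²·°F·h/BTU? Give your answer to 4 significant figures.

28.86 ft²·°F·h/BTU

R_total = 0.67 + 0.8395 + 24.74 + 0.8203 + 1.292 + 0.334 + 0.16 = 28.856 ft²·°F·h/BTU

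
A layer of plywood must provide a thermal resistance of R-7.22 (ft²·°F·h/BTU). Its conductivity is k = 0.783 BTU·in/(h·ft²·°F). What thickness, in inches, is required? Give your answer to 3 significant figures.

5.65 in

L = R × k = 7.22 × 0.783 = 5.653 in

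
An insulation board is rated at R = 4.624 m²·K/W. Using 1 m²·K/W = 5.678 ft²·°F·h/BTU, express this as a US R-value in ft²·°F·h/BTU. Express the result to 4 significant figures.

26.26 ft²·°F·h/BTU

R_US = 4.624 × 5.678 = 26.255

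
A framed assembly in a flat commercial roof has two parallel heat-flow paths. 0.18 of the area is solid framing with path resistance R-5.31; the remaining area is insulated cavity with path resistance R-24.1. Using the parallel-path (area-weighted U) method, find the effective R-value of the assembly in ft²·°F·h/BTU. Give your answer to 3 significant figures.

14.7 ft²·°F·h/BTU

U_eff = 0.82/24.1 + 0.18/5.31 = 0.03402 + 0.0339 = 0.06792
R_eff = 1/U_eff = 14.72 ft²·°F·h/BTU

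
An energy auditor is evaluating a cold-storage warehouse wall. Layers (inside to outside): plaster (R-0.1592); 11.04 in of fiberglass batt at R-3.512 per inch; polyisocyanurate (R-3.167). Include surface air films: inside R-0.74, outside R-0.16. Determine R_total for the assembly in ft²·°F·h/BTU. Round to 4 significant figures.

11.04 × 3.512 = 38.772
R_total = 0.74 + 0.1592 + 38.772 + 3.167 + 0.16 = 42.999 ft²·°F·h/BTU

43.00 ft²·°F·h/BTU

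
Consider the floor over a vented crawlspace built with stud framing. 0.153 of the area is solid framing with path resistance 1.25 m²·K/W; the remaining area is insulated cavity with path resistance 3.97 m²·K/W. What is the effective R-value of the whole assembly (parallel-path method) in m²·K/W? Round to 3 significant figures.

2.98 m²·K/W

U_eff = 0.847/3.97 + 0.153/1.25 = 0.2134 + 0.1224 = 0.3358
R_eff = 1/U_eff = 2.978 m²·K/W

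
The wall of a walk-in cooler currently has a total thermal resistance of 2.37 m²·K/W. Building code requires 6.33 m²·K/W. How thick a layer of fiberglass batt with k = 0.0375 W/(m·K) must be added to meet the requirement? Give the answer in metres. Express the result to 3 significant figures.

0.148 m

ΔR = 6.33 − 2.37 = 3.96 m²·K/W
L = ΔR × k = 3.96 × 0.0375 = 0.1485 m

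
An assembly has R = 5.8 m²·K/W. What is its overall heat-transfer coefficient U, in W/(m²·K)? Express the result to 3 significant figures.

U = 1/R = 1/5.8 = 0.1724

0.172 W/(m²·K)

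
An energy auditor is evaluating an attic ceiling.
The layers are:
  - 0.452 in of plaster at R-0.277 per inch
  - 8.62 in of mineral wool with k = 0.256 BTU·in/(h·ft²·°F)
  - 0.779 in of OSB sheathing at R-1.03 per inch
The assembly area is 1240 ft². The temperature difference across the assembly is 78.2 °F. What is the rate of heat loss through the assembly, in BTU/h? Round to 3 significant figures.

2800 BTU/h

0.452 × 0.277 = 0.1252
8.62/0.256 = 33.67
0.779 × 1.03 = 0.8024
R_total = 0.1252 + 33.67 + 0.8024 = 34.6 ft²·°F·h/BTU
Q = A·ΔT/R = 1240 × 78.2 / 34.6 = 2803 BTU/h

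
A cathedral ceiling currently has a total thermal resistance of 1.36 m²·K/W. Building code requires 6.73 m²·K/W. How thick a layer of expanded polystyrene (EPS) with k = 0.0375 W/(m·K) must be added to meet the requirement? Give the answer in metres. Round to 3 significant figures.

0.201 m

ΔR = 6.73 − 1.36 = 5.37 m²·K/W
L = ΔR × k = 5.37 × 0.0375 = 0.2014 m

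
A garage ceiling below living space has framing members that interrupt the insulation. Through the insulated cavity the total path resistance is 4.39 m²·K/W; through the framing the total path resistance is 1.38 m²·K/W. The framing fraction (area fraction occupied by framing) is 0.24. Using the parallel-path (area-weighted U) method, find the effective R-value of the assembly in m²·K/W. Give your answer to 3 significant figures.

2.88 m²·K/W

U_eff = 0.76/4.39 + 0.24/1.38 = 0.1731 + 0.1739 = 0.347
R_eff = 1/U_eff = 2.882 m²·K/W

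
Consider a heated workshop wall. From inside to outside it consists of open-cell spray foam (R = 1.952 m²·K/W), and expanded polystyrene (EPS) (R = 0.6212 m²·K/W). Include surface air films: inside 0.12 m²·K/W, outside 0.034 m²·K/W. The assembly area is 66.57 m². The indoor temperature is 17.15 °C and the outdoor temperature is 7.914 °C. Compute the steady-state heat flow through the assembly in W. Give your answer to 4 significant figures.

225.4 W

R_total = 0.12 + 1.952 + 0.6212 + 0.034 = 2.7272 m²·K/W
Q = A·ΔT/R = 66.57 × (17.15 − 7.914) / 2.7272 = 225.45 W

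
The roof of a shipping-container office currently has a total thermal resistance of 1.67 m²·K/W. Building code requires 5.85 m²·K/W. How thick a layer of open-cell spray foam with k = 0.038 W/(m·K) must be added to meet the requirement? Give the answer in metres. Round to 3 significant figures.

ΔR = 5.85 − 1.67 = 4.18 m²·K/W
L = ΔR × k = 4.18 × 0.038 = 0.1588 m

0.159 m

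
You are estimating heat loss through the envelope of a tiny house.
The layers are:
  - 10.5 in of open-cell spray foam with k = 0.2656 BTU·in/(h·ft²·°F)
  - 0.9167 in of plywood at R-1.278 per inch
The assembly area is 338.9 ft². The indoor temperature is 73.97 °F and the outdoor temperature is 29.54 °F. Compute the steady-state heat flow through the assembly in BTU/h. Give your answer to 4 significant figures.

10.5/0.2656 = 39.533
0.9167 × 1.278 = 1.1715
R_total = 39.533 + 1.1715 = 40.705 ft²·°F·h/BTU
Q = A·ΔT/R = 338.9 × (73.97 − 29.54) / 40.705 = 369.92 BTU/h

369.9 BTU/h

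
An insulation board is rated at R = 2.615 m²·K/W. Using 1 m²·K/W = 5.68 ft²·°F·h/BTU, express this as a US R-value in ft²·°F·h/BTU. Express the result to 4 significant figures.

14.85 ft²·°F·h/BTU

R_US = 2.615 × 5.68 = 14.853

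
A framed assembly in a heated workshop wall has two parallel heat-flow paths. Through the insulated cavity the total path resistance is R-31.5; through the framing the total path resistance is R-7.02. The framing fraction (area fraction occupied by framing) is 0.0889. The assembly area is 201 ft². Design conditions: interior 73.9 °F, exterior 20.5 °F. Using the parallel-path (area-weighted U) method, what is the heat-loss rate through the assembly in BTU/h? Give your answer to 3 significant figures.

446 BTU/h

U_eff = 0.9111/31.5 + 0.0889/7.02 = 0.02892 + 0.01266 = 0.04159
R_eff = 1/U_eff = 24.05 ft²·°F·h/BTU
Q = 201 × (73.9 − 20.5) / 24.05 = 446.4 BTU/h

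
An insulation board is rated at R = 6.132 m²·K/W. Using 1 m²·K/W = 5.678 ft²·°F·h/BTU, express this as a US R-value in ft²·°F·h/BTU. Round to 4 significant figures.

34.82 ft²·°F·h/BTU

R_US = 6.132 × 5.678 = 34.817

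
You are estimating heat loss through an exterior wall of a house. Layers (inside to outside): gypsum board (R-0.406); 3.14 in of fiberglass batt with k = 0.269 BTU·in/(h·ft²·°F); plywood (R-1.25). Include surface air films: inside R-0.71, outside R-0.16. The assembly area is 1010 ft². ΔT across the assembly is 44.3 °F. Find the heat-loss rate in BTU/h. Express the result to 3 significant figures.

3150 BTU/h

3.14/0.269 = 11.67
R_total = 0.71 + 0.406 + 11.67 + 1.25 + 0.16 = 14.2 ft²·°F·h/BTU
Q = A·ΔT/R = 1010 × 44.3 / 14.2 = 3151 BTU/h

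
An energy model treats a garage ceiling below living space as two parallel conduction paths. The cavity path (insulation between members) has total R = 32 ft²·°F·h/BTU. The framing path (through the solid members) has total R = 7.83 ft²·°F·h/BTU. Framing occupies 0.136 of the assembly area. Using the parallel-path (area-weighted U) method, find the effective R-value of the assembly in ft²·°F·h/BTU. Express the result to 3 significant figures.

22.5 ft²·°F·h/BTU

U_eff = 0.864/32 + 0.136/7.83 = 0.027 + 0.01737 = 0.04437
R_eff = 1/U_eff = 22.54 ft²·°F·h/BTU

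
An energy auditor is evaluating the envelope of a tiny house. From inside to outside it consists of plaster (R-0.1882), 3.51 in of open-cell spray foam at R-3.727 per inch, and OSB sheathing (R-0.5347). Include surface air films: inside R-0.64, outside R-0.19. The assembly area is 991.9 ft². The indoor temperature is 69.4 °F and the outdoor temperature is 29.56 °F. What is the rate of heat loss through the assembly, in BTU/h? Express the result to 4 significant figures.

2700 BTU/h

3.51 × 3.727 = 13.082
R_total = 0.64 + 0.1882 + 13.082 + 0.5347 + 0.19 = 14.635 ft²·°F·h/BTU
Q = A·ΔT/R = 991.9 × (69.4 − 29.56) / 14.635 = 2700.3 BTU/h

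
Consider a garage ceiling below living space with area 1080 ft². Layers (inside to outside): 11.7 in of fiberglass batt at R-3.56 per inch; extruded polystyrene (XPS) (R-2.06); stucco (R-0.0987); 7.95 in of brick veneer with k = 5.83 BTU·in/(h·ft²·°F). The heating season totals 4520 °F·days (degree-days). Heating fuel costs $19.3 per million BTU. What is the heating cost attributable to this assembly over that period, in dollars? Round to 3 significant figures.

50.1 dollars

11.7 × 3.56 = 41.65
7.95/5.83 = 1.364
R_total = 41.65 + 2.06 + 0.0987 + 1.364 = 45.17 ft²·°F·h/BTU
E = A × HDD × 24 / R = 1080 × 4520 × 24 / 45.17 = 2593000 BTU
Cost = 2593000/10⁶ × 19.3 = $50.05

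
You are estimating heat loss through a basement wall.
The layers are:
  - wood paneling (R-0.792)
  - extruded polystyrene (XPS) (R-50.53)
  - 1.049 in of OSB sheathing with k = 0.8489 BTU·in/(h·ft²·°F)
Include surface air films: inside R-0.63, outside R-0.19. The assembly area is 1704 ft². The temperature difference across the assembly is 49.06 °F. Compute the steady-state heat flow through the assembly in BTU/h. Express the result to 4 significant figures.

1.049/0.8489 = 1.2357
R_total = 0.63 + 0.792 + 50.53 + 1.2357 + 0.19 = 53.378 ft²·°F·h/BTU
Q = A·ΔT/R = 1704 × 49.06 / 53.378 = 1566.2 BTU/h

1566 BTU/h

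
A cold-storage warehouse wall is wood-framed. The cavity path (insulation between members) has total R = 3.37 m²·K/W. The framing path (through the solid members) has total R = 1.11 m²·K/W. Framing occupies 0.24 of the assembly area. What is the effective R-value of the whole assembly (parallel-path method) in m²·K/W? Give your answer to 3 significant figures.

2.26 m²·K/W

U_eff = 0.76/3.37 + 0.24/1.11 = 0.2255 + 0.2162 = 0.4417
R_eff = 1/U_eff = 2.264 m²·K/W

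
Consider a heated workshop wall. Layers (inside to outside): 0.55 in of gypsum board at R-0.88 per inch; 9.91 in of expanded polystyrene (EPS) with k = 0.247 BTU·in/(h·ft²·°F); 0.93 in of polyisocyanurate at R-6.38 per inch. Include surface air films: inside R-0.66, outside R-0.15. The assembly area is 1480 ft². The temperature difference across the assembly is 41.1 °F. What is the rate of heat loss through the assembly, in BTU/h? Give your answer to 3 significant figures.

0.55 × 0.88 = 0.484
9.91/0.247 = 40.12
0.93 × 6.38 = 5.933
R_total = 0.66 + 0.484 + 40.12 + 5.933 + 0.15 = 47.35 ft²·°F·h/BTU
Q = A·ΔT/R = 1480 × 41.1 / 47.35 = 1285 BTU/h

1280 BTU/h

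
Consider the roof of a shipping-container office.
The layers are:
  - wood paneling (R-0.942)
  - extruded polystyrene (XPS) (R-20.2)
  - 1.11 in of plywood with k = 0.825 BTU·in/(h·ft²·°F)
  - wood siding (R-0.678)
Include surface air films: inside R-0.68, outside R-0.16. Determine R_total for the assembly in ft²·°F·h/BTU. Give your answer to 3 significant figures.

1.11/0.825 = 1.345
R_total = 0.68 + 0.942 + 20.2 + 1.345 + 0.678 + 0.16 = 24.01 ft²·°F·h/BTU

24.0 ft²·°F·h/BTU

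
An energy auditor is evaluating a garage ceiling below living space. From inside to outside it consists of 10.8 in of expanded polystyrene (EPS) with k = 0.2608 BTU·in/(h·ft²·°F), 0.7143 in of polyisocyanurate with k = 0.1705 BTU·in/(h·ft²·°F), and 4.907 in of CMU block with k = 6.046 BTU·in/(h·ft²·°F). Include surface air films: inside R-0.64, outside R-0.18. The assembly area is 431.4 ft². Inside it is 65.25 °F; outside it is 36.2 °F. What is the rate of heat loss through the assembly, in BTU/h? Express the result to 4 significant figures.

265.3 BTU/h

10.8/0.2608 = 41.411
0.7143/0.1705 = 4.1894
4.907/6.046 = 0.81161
R_total = 0.64 + 41.411 + 4.1894 + 0.81161 + 0.18 = 47.232 ft²·°F·h/BTU
Q = A·ΔT/R = 431.4 × (65.25 − 36.2) / 47.232 = 265.33 BTU/h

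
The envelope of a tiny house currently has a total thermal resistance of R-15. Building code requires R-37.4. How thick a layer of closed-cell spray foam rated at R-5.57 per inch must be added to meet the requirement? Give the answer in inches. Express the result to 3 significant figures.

ΔR = 37.4 − 15 = 22.4 ft²·°F·h/BTU
L = ΔR / (R/in) = 22.4/5.57 = 4.022 in

4.02 in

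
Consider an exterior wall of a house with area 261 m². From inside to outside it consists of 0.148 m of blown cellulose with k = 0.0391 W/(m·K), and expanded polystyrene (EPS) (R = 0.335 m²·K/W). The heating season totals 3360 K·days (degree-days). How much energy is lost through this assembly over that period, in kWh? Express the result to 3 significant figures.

0.148/0.0391 = 3.785
R_total = 3.785 + 0.335 = 4.12 m²·K/W
E = A × HDD × 24 / R / 1000 = 261 × 3360 × 24 / 4.12 / 1000 = 5108 kWh

5110 kWh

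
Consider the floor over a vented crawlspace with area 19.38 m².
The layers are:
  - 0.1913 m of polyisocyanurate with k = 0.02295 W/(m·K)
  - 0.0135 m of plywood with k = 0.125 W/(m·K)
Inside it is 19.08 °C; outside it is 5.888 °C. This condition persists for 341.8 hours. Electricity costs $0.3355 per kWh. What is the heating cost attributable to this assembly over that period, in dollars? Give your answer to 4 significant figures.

0.1913/0.02295 = 8.3355
0.0135/0.125 = 0.108
R_total = 8.3355 + 0.108 = 8.4435 m²·K/W
Q = 19.38 × (19.08 − 5.888) / 8.4435 = 30.279 W
E = 30.279 W × 341.8 h / 1000 = 10.349 kWh
Cost = 10.349 × 0.3355 = $3.4722

3.472 dollars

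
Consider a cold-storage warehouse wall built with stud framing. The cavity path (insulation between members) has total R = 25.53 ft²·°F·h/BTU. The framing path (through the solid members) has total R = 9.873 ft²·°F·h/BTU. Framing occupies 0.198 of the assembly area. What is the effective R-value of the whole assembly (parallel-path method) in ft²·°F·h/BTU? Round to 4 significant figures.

U_eff = 0.802/25.53 + 0.198/9.873 = 0.031414 + 0.020055 = 0.051469
R_eff = 1/U_eff = 19.429 ft²·°F·h/BTU

19.43 ft²·°F·h/BTU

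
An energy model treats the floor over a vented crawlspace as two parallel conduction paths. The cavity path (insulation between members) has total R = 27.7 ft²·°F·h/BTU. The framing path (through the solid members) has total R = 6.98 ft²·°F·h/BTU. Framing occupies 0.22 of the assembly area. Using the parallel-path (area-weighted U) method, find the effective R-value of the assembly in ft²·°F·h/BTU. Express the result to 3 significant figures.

16.8 ft²·°F·h/BTU

U_eff = 0.78/27.7 + 0.22/6.98 = 0.02816 + 0.03152 = 0.05968
R_eff = 1/U_eff = 16.76 ft²·°F·h/BTU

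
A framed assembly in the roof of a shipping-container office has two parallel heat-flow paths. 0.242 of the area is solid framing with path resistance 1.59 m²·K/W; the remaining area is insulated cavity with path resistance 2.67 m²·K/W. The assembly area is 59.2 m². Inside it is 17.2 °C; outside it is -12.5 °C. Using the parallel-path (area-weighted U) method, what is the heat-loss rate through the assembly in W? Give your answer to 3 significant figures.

767 W

U_eff = 0.758/2.67 + 0.242/1.59 = 0.2839 + 0.1522 = 0.4361
R_eff = 1/U_eff = 2.293 m²·K/W
Q = 59.2 × (17.2 − (-12.5)) / 2.293 = 766.8 W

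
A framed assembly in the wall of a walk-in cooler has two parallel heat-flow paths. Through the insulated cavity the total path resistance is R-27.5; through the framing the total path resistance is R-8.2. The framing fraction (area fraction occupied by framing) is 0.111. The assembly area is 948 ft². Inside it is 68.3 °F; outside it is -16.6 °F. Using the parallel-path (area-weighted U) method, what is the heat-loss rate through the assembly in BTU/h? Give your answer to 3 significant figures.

3690 BTU/h

U_eff = 0.889/27.5 + 0.111/8.2 = 0.03233 + 0.01354 = 0.04586
R_eff = 1/U_eff = 21.8 ft²·°F·h/BTU
Q = 948 × (68.3 − (-16.6)) / 21.8 = 3691 BTU/h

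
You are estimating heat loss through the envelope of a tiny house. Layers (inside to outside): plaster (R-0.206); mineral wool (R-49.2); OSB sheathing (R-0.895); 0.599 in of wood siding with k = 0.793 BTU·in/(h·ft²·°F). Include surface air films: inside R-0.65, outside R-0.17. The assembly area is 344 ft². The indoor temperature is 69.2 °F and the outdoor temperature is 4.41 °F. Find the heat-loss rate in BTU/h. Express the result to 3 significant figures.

0.599/0.793 = 0.7554
R_total = 0.65 + 0.206 + 49.2 + 0.895 + 0.7554 + 0.17 = 51.88 ft²·°F·h/BTU
Q = A·ΔT/R = 344 × (69.2 − 4.41) / 51.88 = 429.6 BTU/h

430 BTU/h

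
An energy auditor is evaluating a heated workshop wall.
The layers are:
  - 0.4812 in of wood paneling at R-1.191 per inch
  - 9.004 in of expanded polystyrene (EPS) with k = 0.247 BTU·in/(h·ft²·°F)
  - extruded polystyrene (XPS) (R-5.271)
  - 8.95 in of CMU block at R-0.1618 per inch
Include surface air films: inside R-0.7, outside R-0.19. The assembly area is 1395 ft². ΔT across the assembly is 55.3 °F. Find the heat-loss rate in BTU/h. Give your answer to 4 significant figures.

1728 BTU/h

0.4812 × 1.191 = 0.57311
9.004/0.247 = 36.453
8.95 × 0.1618 = 1.4481
R_total = 0.7 + 0.57311 + 36.453 + 5.271 + 1.4481 + 0.19 = 44.636 ft²·°F·h/BTU
Q = A·ΔT/R = 1395 × 55.3 / 44.636 = 1728.3 BTU/h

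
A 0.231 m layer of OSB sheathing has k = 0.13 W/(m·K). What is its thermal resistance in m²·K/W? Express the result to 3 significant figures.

R = L/k = 0.231/0.13 = 1.777 m²·K/W

1.78 m²·K/W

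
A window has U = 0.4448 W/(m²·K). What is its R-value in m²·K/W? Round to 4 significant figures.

R = 1/U = 1/0.4448 = 2.2482

2.248 m²·K/W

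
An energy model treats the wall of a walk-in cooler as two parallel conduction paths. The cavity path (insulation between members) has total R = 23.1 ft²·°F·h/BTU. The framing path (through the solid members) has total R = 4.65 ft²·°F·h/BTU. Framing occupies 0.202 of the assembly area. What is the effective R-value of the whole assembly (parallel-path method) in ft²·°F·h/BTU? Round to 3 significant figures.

12.8 ft²·°F·h/BTU

U_eff = 0.798/23.1 + 0.202/4.65 = 0.03455 + 0.04344 = 0.07799
R_eff = 1/U_eff = 12.82 ft²·°F·h/BTU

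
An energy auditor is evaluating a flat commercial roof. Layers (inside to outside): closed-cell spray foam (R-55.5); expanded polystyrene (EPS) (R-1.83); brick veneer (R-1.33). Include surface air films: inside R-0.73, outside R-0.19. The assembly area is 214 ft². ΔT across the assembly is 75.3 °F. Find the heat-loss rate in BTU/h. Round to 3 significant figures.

R_total = 0.73 + 55.5 + 1.83 + 1.33 + 0.19 = 59.58 ft²·°F·h/BTU
Q = A·ΔT/R = 214 × 75.3 / 59.58 = 270.5 BTU/h

270 BTU/h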